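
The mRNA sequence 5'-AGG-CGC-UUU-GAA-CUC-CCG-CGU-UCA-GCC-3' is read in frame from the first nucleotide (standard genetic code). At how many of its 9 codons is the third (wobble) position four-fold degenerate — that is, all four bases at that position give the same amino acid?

Codon 1 AGG (Arg): third position 2-fold.
Codon 2 CGC (Arg): third position 4-fold.
Codon 3 UUU (Phe): third position 2-fold.
Codon 4 GAA (Glu): third position 2-fold.
Codon 5 CUC (Leu): third position 4-fold.
Codon 6 CCG (Pro): third position 4-fold.
Codon 7 CGU (Arg): third position 4-fold.
Codon 8 UCA (Ser): third position 4-fold.
Codon 9 GCC (Ala): third position 4-fold.
Four-fold degenerate third positions: 6.

6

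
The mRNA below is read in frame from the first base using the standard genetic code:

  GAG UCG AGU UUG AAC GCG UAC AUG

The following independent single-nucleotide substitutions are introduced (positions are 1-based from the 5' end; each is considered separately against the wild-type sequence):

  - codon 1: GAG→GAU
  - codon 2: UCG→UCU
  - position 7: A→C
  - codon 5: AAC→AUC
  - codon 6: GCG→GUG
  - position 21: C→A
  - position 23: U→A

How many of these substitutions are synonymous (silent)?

1

Codon 1: GAG (Glu) → GAU (Asp) — missense.
Codon 2: UCG (Ser) → UCU (Ser) — synonymous.
Codon 3: AGU (Ser) → CGU (Arg) — missense.
Codon 5: AAC (Asn) → AUC (Ile) — missense.
Codon 6: GCG (Ala) → GUG (Val) — missense.
Codon 7: UAC (Tyr) → UAA (Stop) — nonsense.
Codon 8: AUG (Met) → AAG (Lys) — missense.
Synonymous: 1 of 7.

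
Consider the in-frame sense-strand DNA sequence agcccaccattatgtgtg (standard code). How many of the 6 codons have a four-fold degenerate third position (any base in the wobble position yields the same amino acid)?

3

Codon 1 AGC (Ser): third position 2-fold.
Codon 2 CCA (Pro): third position 4-fold.
Codon 3 CCA (Pro): third position 4-fold.
Codon 4 TTA (Leu): third position 2-fold.
Codon 5 TGT (Cys): third position 2-fold.
Codon 6 GTG (Val): third position 4-fold.
Four-fold degenerate third positions: 3.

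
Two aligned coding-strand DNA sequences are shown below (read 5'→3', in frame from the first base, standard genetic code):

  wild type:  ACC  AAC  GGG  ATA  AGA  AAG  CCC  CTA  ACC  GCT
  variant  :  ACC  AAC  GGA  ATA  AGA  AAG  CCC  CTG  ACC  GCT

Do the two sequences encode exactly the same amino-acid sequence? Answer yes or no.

yes

Codon 1: ACC Thr / ACC Thr — identical.
Codon 2: AAC Asn / AAC Asn — identical.
Codon 3: GGG Gly / GGA Gly — synonymous.
Codon 4: ATA Ile / ATA Ile — identical.
Codon 5: AGA Arg / AGA Arg — identical.
Codon 6: AAG Lys / AAG Lys — identical.
Codon 7: CCC Pro / CCC Pro — identical.
Codon 8: CTA Leu / CTG Leu — synonymous.
Codon 9: ACC Thr / ACC Thr — identical.
Codon 10: GCT Ala / GCT Ala — identical.
Nonsynonymous differences: 0 → same protein.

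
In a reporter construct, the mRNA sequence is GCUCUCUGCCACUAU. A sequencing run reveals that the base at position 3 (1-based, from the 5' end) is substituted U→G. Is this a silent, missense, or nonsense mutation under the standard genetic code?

silent

Position 3 falls in codon 1: GCU → Ala.
After the substitution the codon is GCG → Ala.
Both encode Ala, so the change is synonymous.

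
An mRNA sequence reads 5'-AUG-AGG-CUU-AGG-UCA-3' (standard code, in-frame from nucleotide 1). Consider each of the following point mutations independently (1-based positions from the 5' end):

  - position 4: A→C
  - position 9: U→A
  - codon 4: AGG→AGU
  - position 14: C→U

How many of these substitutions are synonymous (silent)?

Codon 2: AGG (Arg) → CGG (Arg) — synonymous.
Codon 3: CUU (Leu) → CUA (Leu) — synonymous.
Codon 4: AGG (Arg) → AGU (Ser) — missense.
Codon 5: UCA (Ser) → UUA (Leu) — missense.
Synonymous: 2 of 4.

2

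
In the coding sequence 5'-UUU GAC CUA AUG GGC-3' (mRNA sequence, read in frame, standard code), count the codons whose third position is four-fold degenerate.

2

Codon 1 UUU (Phe): third position 2-fold.
Codon 2 GAC (Asp): third position 2-fold.
Codon 3 CUA (Leu): third position 4-fold.
Codon 4 AUG (Met): third position 1-fold.
Codon 5 GGC (Gly): third position 4-fold.
Four-fold degenerate third positions: 2.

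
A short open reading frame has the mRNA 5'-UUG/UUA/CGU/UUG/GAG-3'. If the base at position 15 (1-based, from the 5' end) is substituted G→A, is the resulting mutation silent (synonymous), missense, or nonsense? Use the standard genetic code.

Position 15 falls in codon 5: GAG → Glu.
After the substitution the codon is GAA → Glu.
Both encode Glu, so the change is synonymous.

silent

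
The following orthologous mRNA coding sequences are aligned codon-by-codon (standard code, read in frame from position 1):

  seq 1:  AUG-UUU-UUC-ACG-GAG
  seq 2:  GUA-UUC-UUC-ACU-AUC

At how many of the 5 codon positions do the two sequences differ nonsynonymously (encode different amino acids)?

Codon 1: AUG Met / GUA Val — nonsynonymous.
Codon 2: UUU Phe / UUC Phe — synonymous.
Codon 3: UUC Phe / UUC Phe — identical.
Codon 4: ACG Thr / ACU Thr — synonymous.
Codon 5: GAG Glu / AUC Ile — nonsynonymous.
Nonsynonymous differences: 2.

2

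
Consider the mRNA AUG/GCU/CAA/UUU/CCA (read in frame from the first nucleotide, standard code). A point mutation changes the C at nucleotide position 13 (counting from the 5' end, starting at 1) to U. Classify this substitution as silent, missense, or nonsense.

Position 13 falls in codon 5: CCA → Pro.
After the substitution the codon is UCA → Ser.
Pro ≠ Ser, so this is a missense mutation.

missense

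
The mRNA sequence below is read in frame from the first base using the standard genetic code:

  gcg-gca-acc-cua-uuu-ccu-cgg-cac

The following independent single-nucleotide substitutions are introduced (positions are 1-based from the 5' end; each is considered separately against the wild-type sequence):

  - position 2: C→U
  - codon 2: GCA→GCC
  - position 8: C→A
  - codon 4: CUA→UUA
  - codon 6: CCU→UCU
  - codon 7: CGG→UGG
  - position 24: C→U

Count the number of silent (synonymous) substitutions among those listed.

3

Codon 1: GCG (Ala) → GUG (Val) — missense.
Codon 2: GCA (Ala) → GCC (Ala) — synonymous.
Codon 3: ACC (Thr) → AAC (Asn) — missense.
Codon 4: CUA (Leu) → UUA (Leu) — synonymous.
Codon 6: CCU (Pro) → UCU (Ser) — missense.
Codon 7: CGG (Arg) → UGG (Trp) — missense.
Codon 8: CAC (His) → CAU (His) — synonymous.
Synonymous: 3 of 7.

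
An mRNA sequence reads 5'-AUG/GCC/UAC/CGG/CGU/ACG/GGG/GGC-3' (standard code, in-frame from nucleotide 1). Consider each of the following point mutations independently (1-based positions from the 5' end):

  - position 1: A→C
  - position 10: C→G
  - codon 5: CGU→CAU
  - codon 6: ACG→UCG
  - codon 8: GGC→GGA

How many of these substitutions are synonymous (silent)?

Codon 1: AUG (Met) → CUG (Leu) — missense.
Codon 4: CGG (Arg) → GGG (Gly) — missense.
Codon 5: CGU (Arg) → CAU (His) — missense.
Codon 6: ACG (Thr) → UCG (Ser) — missense.
Codon 8: GGC (Gly) → GGA (Gly) — synonymous.
Synonymous: 1 of 5.

1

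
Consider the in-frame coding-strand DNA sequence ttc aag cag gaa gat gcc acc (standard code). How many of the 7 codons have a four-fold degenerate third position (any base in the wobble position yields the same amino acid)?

2

Codon 1 TTC (Phe): third position 2-fold.
Codon 2 AAG (Lys): third position 2-fold.
Codon 3 CAG (Gln): third position 2-fold.
Codon 4 GAA (Glu): third position 2-fold.
Codon 5 GAT (Asp): third position 2-fold.
Codon 6 GCC (Ala): third position 4-fold.
Codon 7 ACC (Thr): third position 4-fold.
Four-fold degenerate third positions: 2.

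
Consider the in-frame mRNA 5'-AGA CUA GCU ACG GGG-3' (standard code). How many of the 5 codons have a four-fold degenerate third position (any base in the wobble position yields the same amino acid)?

Codon 1 AGA (Arg): third position 2-fold.
Codon 2 CUA (Leu): third position 4-fold.
Codon 3 GCU (Ala): third position 4-fold.
Codon 4 ACG (Thr): third position 4-fold.
Codon 5 GGG (Gly): third position 4-fold.
Four-fold degenerate third positions: 4.

4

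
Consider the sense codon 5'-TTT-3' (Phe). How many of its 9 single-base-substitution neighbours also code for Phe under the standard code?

Position 1: none → 0 synonymous.
Position 2: none → 0 synonymous.
Position 3: TTC → 1 synonymous.
Total: 0 + 0 + 1 = 1.

1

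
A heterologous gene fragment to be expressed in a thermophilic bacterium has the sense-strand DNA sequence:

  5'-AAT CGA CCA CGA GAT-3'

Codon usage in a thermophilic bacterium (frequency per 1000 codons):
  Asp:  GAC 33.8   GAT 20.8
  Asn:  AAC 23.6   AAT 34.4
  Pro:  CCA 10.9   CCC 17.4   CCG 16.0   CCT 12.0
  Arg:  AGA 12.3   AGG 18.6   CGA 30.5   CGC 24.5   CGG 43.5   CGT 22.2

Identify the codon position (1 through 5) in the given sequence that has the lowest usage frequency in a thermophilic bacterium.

3

Codon 1 AAT (Asn): 34.4 per 1000.
Codon 2 CGA (Arg): 30.5 per 1000.
Codon 3 CCA (Pro): 10.9 per 1000.
Codon 4 CGA (Arg): 30.5 per 1000.
Codon 5 GAT (Asp): 20.8 per 1000.
Lowest frequency is 10.9 at codon 3.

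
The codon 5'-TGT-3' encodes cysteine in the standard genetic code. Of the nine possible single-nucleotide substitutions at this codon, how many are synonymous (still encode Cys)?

Position 1: none → 0 synonymous.
Position 2: none → 0 synonymous.
Position 3: TGC → 1 synonymous.
Total: 0 + 0 + 1 = 1.

1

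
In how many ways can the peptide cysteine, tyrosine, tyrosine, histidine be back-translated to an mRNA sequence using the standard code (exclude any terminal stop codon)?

Cys: 2 codons.
Tyr: 2 codons.
Tyr: 2 codons.
His: 2 codons.
2 × 2 × 2 × 2 = 16.

16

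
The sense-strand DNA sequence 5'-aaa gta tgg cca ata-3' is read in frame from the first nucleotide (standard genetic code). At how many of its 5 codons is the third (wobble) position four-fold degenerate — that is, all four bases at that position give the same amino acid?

Codon 1 AAA (Lys): third position 2-fold.
Codon 2 GTA (Val): third position 4-fold.
Codon 3 TGG (Trp): third position 1-fold.
Codon 4 CCA (Pro): third position 4-fold.
Codon 5 ATA (Ile): third position 3-fold.
Four-fold degenerate third positions: 2.

2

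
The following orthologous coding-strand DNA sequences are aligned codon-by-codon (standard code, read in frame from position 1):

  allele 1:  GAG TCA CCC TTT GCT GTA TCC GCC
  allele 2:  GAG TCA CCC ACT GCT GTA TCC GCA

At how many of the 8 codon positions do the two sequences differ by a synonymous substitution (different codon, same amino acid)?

1

Codon 1: GAG Glu / GAG Glu — identical.
Codon 2: TCA Ser / TCA Ser — identical.
Codon 3: CCC Pro / CCC Pro — identical.
Codon 4: TTT Phe / ACT Thr — nonsynonymous.
Codon 5: GCT Ala / GCT Ala — identical.
Codon 6: GTA Val / GTA Val — identical.
Codon 7: TCC Ser / TCC Ser — identical.
Codon 8: GCC Ala / GCA Ala — synonymous.
Synonymous differences: 1.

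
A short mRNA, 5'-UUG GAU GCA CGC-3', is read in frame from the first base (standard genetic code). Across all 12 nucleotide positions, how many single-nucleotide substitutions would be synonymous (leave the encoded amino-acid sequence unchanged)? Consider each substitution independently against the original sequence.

9

Codon 1 (UUG, Leu): 2 synonymous substitutions.
Codon 2 (GAU, Asp): 1 synonymous substitution.
Codon 3 (GCA, Ala): 3 synonymous substitutions.
Codon 4 (CGC, Arg): 3 synonymous substitutions.
Total: 2 + 1 + 3 + 3 = 9.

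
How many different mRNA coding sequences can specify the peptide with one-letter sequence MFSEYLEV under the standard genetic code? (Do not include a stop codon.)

2304

Met: 1 codon.
Phe: 2 codons.
Ser: 6 codons.
Glu: 2 codons.
Tyr: 2 codons.
Leu: 6 codons.
Glu: 2 codons.
Val: 4 codons.
1 × 2 × 6 × 2 × 2 × 6 × 2 × 4 = 2304.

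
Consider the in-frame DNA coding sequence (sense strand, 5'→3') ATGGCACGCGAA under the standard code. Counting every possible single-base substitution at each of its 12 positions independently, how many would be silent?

7

Codon 1 (ATG, Met): 0 synonymous substitutions.
Codon 2 (GCA, Ala): 3 synonymous substitutions.
Codon 3 (CGC, Arg): 3 synonymous substitutions.
Codon 4 (GAA, Glu): 1 synonymous substitution.
Total: 0 + 3 + 3 + 1 = 7.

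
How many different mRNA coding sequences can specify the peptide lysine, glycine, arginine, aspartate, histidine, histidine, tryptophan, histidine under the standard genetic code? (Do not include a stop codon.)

Lys: 2 codons.
Gly: 4 codons.
Arg: 6 codons.
Asp: 2 codons.
His: 2 codons.
His: 2 codons.
Trp: 1 codon.
His: 2 codons.
2 × 4 × 6 × 2 × 2 × 2 × 1 × 2 = 768.

768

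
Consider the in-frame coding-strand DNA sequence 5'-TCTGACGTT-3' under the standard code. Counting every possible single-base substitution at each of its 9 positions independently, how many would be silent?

Codon 1 (TCT, Ser): 3 synonymous substitutions.
Codon 2 (GAC, Asp): 1 synonymous substitution.
Codon 3 (GTT, Val): 3 synonymous substitutions.
Total: 3 + 1 + 3 = 7.

7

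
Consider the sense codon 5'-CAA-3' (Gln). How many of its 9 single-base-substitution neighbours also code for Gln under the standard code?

Position 1: none → 0 synonymous.
Position 2: none → 0 synonymous.
Position 3: CAG → 1 synonymous.
Total: 0 + 0 + 1 = 1.

1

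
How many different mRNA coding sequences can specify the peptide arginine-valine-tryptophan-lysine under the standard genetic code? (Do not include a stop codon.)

Arg: 6 codons.
Val: 4 codons.
Trp: 1 codon.
Lys: 2 codons.
6 × 4 × 1 × 2 = 48.

48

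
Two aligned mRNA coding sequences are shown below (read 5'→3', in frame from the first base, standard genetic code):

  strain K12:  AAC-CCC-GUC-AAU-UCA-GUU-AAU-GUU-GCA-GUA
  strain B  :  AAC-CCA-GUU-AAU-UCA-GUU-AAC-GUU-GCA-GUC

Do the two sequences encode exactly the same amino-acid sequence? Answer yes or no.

yes

Codon 1: AAC Asn / AAC Asn — identical.
Codon 2: CCC Pro / CCA Pro — synonymous.
Codon 3: GUC Val / GUU Val — synonymous.
Codon 4: AAU Asn / AAU Asn — identical.
Codon 5: UCA Ser / UCA Ser — identical.
Codon 6: GUU Val / GUU Val — identical.
Codon 7: AAU Asn / AAC Asn — synonymous.
Codon 8: GUU Val / GUU Val — identical.
Codon 9: GCA Ala / GCA Ala — identical.
Codon 10: GUA Val / GUC Val — synonymous.
Nonsynonymous differences: 0 → same protein.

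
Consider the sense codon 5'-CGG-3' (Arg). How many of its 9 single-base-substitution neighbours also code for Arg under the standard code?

4

Position 1: AGG → 1 synonymous.
Position 2: none → 0 synonymous.
Position 3: CGT, CGC, CGA → 3 synonymous.
Total: 1 + 0 + 3 = 4.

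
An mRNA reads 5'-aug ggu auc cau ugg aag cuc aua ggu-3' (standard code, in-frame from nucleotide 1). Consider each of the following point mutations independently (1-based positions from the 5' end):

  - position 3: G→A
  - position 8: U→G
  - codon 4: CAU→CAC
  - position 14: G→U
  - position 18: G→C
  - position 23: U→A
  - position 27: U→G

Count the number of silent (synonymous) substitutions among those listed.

2

Codon 1: AUG (Met) → AUA (Ile) — missense.
Codon 3: AUC (Ile) → AGC (Ser) — missense.
Codon 4: CAU (His) → CAC (His) — synonymous.
Codon 5: UGG (Trp) → UUG (Leu) — missense.
Codon 6: AAG (Lys) → AAC (Asn) — missense.
Codon 8: AUA (Ile) → AAA (Lys) — missense.
Codon 9: GGU (Gly) → GGG (Gly) — synonymous.
Synonymous: 2 of 7.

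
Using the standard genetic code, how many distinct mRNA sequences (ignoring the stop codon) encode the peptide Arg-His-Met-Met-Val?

Arg: 6 codons.
His: 2 codons.
Met: 1 codon.
Met: 1 codon.
Val: 4 codons.
6 × 2 × 1 × 1 × 4 = 48.

48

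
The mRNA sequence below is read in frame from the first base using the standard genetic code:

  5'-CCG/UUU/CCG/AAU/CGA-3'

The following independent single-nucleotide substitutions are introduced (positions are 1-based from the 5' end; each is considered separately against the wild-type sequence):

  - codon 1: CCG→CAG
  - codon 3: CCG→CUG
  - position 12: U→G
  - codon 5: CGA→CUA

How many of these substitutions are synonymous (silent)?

0

Codon 1: CCG (Pro) → CAG (Gln) — missense.
Codon 3: CCG (Pro) → CUG (Leu) — missense.
Codon 4: AAU (Asn) → AAG (Lys) — missense.
Codon 5: CGA (Arg) → CUA (Leu) — missense.
Synonymous: 0 of 4.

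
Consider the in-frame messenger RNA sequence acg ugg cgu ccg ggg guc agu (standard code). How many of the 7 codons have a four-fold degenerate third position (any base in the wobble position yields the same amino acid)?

Codon 1 ACG (Thr): third position 4-fold.
Codon 2 UGG (Trp): third position 1-fold.
Codon 3 CGU (Arg): third position 4-fold.
Codon 4 CCG (Pro): third position 4-fold.
Codon 5 GGG (Gly): third position 4-fold.
Codon 6 GUC (Val): third position 4-fold.
Codon 7 AGU (Ser): third position 2-fold.
Four-fold degenerate third positions: 5.

5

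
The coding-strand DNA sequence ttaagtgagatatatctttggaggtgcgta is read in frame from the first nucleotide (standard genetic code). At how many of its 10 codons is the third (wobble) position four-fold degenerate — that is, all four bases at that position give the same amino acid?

2

Codon 1 TTA (Leu): third position 2-fold.
Codon 2 AGT (Ser): third position 2-fold.
Codon 3 GAG (Glu): third position 2-fold.
Codon 4 ATA (Ile): third position 3-fold.
Codon 5 TAT (Tyr): third position 2-fold.
Codon 6 CTT (Leu): third position 4-fold.
Codon 7 TGG (Trp): third position 1-fold.
Codon 8 AGG (Arg): third position 2-fold.
Codon 9 TGC (Cys): third position 2-fold.
Codon 10 GTA (Val): third position 4-fold.
Four-fold degenerate third positions: 2.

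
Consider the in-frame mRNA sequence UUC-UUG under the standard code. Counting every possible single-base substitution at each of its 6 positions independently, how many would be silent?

Codon 1 (UUC, Phe): 1 synonymous substitution.
Codon 2 (UUG, Leu): 2 synonymous substitutions.
Total: 1 + 2 = 3.

3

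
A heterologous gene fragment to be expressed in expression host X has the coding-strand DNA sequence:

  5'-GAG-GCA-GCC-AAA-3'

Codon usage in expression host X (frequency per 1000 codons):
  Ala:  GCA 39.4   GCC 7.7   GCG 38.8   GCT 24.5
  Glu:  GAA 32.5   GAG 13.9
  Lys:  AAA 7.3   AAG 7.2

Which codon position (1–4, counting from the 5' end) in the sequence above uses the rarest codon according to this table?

Codon 1 GAG (Glu): 13.9 per 1000.
Codon 2 GCA (Ala): 39.4 per 1000.
Codon 3 GCC (Ala): 7.7 per 1000.
Codon 4 AAA (Lys): 7.3 per 1000.
Lowest frequency is 7.3 at codon 4.

4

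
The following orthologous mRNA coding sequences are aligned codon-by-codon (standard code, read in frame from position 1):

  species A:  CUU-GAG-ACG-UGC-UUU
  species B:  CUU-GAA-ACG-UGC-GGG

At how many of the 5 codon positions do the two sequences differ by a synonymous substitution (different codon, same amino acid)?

Codon 1: CUU Leu / CUU Leu — identical.
Codon 2: GAG Glu / GAA Glu — synonymous.
Codon 3: ACG Thr / ACG Thr — identical.
Codon 4: UGC Cys / UGC Cys — identical.
Codon 5: UUU Phe / GGG Gly — nonsynonymous.
Synonymous differences: 1.

1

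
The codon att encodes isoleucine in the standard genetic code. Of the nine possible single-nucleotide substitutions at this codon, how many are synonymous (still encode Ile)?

2

Position 1: none → 0 synonymous.
Position 2: none → 0 synonymous.
Position 3: ATC, ATA → 2 synonymous.
Total: 0 + 0 + 2 = 2.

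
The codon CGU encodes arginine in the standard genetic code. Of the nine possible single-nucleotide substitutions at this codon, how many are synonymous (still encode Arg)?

Position 1: none → 0 synonymous.
Position 2: none → 0 synonymous.
Position 3: CGC, CGA, CGG → 3 synonymous.
Total: 0 + 0 + 3 = 3.

3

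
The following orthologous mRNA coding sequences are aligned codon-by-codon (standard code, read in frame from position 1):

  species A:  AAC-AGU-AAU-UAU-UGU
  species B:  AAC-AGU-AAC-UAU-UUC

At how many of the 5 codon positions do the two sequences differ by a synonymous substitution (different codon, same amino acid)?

1

Codon 1: AAC Asn / AAC Asn — identical.
Codon 2: AGU Ser / AGU Ser — identical.
Codon 3: AAU Asn / AAC Asn — synonymous.
Codon 4: UAU Tyr / UAU Tyr — identical.
Codon 5: UGU Cys / UUC Phe — nonsynonymous.
Synonymous differences: 1.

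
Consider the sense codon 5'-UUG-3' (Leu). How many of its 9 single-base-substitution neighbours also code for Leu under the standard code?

Position 1: CUG → 1 synonymous.
Position 2: none → 0 synonymous.
Position 3: UUA → 1 synonymous.
Total: 1 + 0 + 1 = 2.

2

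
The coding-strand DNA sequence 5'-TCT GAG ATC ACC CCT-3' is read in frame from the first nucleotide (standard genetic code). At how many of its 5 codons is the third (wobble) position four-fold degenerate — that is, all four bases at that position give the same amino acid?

Codon 1 TCT (Ser): third position 4-fold.
Codon 2 GAG (Glu): third position 2-fold.
Codon 3 ATC (Ile): third position 3-fold.
Codon 4 ACC (Thr): third position 4-fold.
Codon 5 CCT (Pro): third position 4-fold.
Four-fold degenerate third positions: 3.

3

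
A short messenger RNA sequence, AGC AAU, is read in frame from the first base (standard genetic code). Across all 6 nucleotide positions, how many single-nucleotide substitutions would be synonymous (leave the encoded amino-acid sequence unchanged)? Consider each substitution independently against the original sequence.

2

Codon 1 (AGC, Ser): 1 synonymous substitution.
Codon 2 (AAU, Asn): 1 synonymous substitution.
Total: 1 + 1 = 2.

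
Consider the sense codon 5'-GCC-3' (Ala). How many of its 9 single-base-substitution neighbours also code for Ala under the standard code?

Position 1: none → 0 synonymous.
Position 2: none → 0 synonymous.
Position 3: GCT, GCA, GCG → 3 synonymous.
Total: 0 + 0 + 3 = 3.

3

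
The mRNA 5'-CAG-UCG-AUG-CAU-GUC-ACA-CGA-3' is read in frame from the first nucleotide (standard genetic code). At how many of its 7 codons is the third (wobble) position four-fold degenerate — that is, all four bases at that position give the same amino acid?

Codon 1 CAG (Gln): third position 2-fold.
Codon 2 UCG (Ser): third position 4-fold.
Codon 3 AUG (Met): third position 1-fold.
Codon 4 CAU (His): third position 2-fold.
Codon 5 GUC (Val): third position 4-fold.
Codon 6 ACA (Thr): third position 4-fold.
Codon 7 CGA (Arg): third position 4-fold.
Four-fold degenerate third positions: 4.

4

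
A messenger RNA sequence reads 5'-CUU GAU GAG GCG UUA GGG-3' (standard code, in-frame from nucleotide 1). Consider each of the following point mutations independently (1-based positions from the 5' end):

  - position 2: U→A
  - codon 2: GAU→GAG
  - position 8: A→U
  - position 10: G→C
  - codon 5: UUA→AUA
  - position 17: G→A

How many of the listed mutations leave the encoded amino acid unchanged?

0

Codon 1: CUU (Leu) → CAU (His) — missense.
Codon 2: GAU (Asp) → GAG (Glu) — missense.
Codon 3: GAG (Glu) → GUG (Val) — missense.
Codon 4: GCG (Ala) → CCG (Pro) — missense.
Codon 5: UUA (Leu) → AUA (Ile) — missense.
Codon 6: GGG (Gly) → GAG (Glu) — missense.
Synonymous: 0 of 6.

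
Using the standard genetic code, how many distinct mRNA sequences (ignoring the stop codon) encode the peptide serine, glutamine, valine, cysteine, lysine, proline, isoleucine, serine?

Ser: 6 codons.
Gln: 2 codons.
Val: 4 codons.
Cys: 2 codons.
Lys: 2 codons.
Pro: 4 codons.
Ile: 3 codons.
Ser: 6 codons.
6 × 2 × 4 × 2 × 2 × 4 × 3 × 6 = 13824.

13824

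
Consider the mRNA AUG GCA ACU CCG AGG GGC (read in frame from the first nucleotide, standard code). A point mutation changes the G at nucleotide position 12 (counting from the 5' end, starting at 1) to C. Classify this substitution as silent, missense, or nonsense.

silent

Position 12 falls in codon 4: CCG → Pro.
After the substitution the codon is CCC → Pro.
Both encode Pro, so the change is synonymous.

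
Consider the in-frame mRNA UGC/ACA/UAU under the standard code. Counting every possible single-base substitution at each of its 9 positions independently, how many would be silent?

5

Codon 1 (UGC, Cys): 1 synonymous substitution.
Codon 2 (ACA, Thr): 3 synonymous substitutions.
Codon 3 (UAU, Tyr): 1 synonymous substitution.
Total: 1 + 3 + 1 = 5.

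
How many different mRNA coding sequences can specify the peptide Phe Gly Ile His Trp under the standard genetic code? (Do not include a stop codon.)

48

Phe: 2 codons.
Gly: 4 codons.
Ile: 3 codons.
His: 2 codons.
Trp: 1 codon.
2 × 4 × 3 × 2 × 1 = 48.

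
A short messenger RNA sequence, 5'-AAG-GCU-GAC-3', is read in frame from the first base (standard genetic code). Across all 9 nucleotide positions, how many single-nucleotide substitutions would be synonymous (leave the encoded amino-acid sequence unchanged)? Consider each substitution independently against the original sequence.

5

Codon 1 (AAG, Lys): 1 synonymous substitution.
Codon 2 (GCU, Ala): 3 synonymous substitutions.
Codon 3 (GAC, Asp): 1 synonymous substitution.
Total: 1 + 3 + 1 = 5.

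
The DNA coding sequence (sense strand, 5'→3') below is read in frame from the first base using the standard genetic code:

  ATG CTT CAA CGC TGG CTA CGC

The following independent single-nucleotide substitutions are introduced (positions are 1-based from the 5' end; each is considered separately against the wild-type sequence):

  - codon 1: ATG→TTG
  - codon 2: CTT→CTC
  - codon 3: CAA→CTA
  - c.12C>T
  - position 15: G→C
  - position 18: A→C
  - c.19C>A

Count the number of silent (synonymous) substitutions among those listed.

Codon 1: ATG (Met) → TTG (Leu) — missense.
Codon 2: CTT (Leu) → CTC (Leu) — synonymous.
Codon 3: CAA (Gln) → CTA (Leu) — missense.
Codon 4: CGC (Arg) → CGT (Arg) — synonymous.
Codon 5: TGG (Trp) → TGC (Cys) — missense.
Codon 6: CTA (Leu) → CTC (Leu) — synonymous.
Codon 7: CGC (Arg) → AGC (Ser) — missense.
Synonymous: 3 of 7.

3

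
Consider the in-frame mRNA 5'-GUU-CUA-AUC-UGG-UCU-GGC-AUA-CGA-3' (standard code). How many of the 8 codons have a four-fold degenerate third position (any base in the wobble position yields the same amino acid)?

Codon 1 GUU (Val): third position 4-fold.
Codon 2 CUA (Leu): third position 4-fold.
Codon 3 AUC (Ile): third position 3-fold.
Codon 4 UGG (Trp): third position 1-fold.
Codon 5 UCU (Ser): third position 4-fold.
Codon 6 GGC (Gly): third position 4-fold.
Codon 7 AUA (Ile): third position 3-fold.
Codon 8 CGA (Arg): third position 4-fold.
Four-fold degenerate third positions: 5.

5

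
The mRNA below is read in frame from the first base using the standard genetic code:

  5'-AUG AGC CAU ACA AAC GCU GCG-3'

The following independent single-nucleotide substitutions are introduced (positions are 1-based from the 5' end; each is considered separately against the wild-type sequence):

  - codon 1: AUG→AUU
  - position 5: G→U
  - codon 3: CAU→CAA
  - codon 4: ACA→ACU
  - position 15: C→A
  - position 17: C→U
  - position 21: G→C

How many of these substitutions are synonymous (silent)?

Codon 1: AUG (Met) → AUU (Ile) — missense.
Codon 2: AGC (Ser) → AUC (Ile) — missense.
Codon 3: CAU (His) → CAA (Gln) — missense.
Codon 4: ACA (Thr) → ACU (Thr) — synonymous.
Codon 5: AAC (Asn) → AAA (Lys) — missense.
Codon 6: GCU (Ala) → GUU (Val) — missense.
Codon 7: GCG (Ala) → GCC (Ala) — synonymous.
Synonymous: 2 of 7.

2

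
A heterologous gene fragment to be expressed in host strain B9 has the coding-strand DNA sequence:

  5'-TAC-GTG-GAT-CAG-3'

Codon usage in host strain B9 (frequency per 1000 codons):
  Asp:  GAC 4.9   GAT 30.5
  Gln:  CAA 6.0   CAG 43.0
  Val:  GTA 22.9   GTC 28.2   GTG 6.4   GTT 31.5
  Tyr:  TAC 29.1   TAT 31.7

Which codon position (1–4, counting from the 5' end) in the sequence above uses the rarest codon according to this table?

2

Codon 1 TAC (Tyr): 29.1 per 1000.
Codon 2 GTG (Val): 6.4 per 1000.
Codon 3 GAT (Asp): 30.5 per 1000.
Codon 4 CAG (Gln): 43.0 per 1000.
Lowest frequency is 6.4 at codon 2.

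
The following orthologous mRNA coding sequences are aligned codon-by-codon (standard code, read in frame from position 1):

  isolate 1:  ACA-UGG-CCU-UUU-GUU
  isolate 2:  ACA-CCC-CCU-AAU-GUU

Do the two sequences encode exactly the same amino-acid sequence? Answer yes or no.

Codon 1: ACA Thr / ACA Thr — identical.
Codon 2: UGG Trp / CCC Pro — nonsynonymous.
Codon 3: CCU Pro / CCU Pro — identical.
Codon 4: UUU Phe / AAU Asn — nonsynonymous.
Codon 5: GUU Val / GUU Val — identical.
Nonsynonymous differences: 2 → different protein.

no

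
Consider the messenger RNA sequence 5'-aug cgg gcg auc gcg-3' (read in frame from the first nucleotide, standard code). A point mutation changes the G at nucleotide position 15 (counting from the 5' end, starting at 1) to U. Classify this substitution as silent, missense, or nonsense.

silent

Position 15 falls in codon 5: GCG → Ala.
After the substitution the codon is GCU → Ala.
Both encode Ala, so the change is synonymous.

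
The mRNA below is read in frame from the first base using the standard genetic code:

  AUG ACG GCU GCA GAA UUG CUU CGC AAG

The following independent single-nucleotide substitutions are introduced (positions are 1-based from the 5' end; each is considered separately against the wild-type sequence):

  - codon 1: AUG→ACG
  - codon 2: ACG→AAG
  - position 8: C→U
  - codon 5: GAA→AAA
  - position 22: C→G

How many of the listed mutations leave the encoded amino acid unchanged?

Codon 1: AUG (Met) → ACG (Thr) — missense.
Codon 2: ACG (Thr) → AAG (Lys) — missense.
Codon 3: GCU (Ala) → GUU (Val) — missense.
Codon 5: GAA (Glu) → AAA (Lys) — missense.
Codon 8: CGC (Arg) → GGC (Gly) — missense.
Synonymous: 0 of 5.

0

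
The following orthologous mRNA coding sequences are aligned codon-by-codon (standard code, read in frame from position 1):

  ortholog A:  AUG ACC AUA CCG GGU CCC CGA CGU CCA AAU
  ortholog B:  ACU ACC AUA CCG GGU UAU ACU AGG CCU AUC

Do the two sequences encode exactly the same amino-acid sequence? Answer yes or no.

no

Codon 1: AUG Met / ACU Thr — nonsynonymous.
Codon 2: ACC Thr / ACC Thr — identical.
Codon 3: AUA Ile / AUA Ile — identical.
Codon 4: CCG Pro / CCG Pro — identical.
Codon 5: GGU Gly / GGU Gly — identical.
Codon 6: CCC Pro / UAU Tyr — nonsynonymous.
Codon 7: CGA Arg / ACU Thr — nonsynonymous.
Codon 8: CGU Arg / AGG Arg — synonymous.
Codon 9: CCA Pro / CCU Pro — synonymous.
Codon 10: AAU Asn / AUC Ile — nonsynonymous.
Nonsynonymous differences: 4 → different protein.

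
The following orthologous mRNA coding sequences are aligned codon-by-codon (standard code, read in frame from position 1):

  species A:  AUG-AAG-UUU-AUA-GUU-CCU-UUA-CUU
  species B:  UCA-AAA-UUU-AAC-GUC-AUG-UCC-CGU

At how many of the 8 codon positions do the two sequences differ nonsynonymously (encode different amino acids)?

5

Codon 1: AUG Met / UCA Ser — nonsynonymous.
Codon 2: AAG Lys / AAA Lys — synonymous.
Codon 3: UUU Phe / UUU Phe — identical.
Codon 4: AUA Ile / AAC Asn — nonsynonymous.
Codon 5: GUU Val / GUC Val — synonymous.
Codon 6: CCU Pro / AUG Met — nonsynonymous.
Codon 7: UUA Leu / UCC Ser — nonsynonymous.
Codon 8: CUU Leu / CGU Arg — nonsynonymous.
Nonsynonymous differences: 5.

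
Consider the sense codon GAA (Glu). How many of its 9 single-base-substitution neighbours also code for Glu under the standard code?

Position 1: none → 0 synonymous.
Position 2: none → 0 synonymous.
Position 3: GAG → 1 synonymous.
Total: 0 + 0 + 1 = 1.

1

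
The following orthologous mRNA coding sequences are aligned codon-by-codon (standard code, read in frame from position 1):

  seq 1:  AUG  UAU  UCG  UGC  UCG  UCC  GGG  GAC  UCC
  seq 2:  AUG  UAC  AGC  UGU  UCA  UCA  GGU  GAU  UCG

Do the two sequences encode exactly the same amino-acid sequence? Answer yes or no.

Codon 1: AUG Met / AUG Met — identical.
Codon 2: UAU Tyr / UAC Tyr — synonymous.
Codon 3: UCG Ser / AGC Ser — synonymous.
Codon 4: UGC Cys / UGU Cys — synonymous.
Codon 5: UCG Ser / UCA Ser — synonymous.
Codon 6: UCC Ser / UCA Ser — synonymous.
Codon 7: GGG Gly / GGU Gly — synonymous.
Codon 8: GAC Asp / GAU Asp — synonymous.
Codon 9: UCC Ser / UCG Ser — synonymous.
Nonsynonymous differences: 0 → same protein.

yes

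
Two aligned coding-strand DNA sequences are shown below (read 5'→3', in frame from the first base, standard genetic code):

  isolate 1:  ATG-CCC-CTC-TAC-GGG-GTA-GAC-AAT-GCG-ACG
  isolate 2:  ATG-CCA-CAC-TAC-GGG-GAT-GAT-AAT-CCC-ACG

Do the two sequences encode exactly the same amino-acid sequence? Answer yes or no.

Codon 1: ATG Met / ATG Met — identical.
Codon 2: CCC Pro / CCA Pro — synonymous.
Codon 3: CTC Leu / CAC His — nonsynonymous.
Codon 4: TAC Tyr / TAC Tyr — identical.
Codon 5: GGG Gly / GGG Gly — identical.
Codon 6: GTA Val / GAT Asp — nonsynonymous.
Codon 7: GAC Asp / GAT Asp — synonymous.
Codon 8: AAT Asn / AAT Asn — identical.
Codon 9: GCG Ala / CCC Pro — nonsynonymous.
Codon 10: ACG Thr / ACG Thr — identical.
Nonsynonymous differences: 3 → different protein.

no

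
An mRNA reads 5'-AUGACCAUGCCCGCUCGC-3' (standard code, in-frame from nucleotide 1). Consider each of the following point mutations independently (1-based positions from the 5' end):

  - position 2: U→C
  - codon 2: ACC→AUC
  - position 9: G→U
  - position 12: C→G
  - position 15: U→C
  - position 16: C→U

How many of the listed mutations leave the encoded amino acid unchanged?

Codon 1: AUG (Met) → ACG (Thr) — missense.
Codon 2: ACC (Thr) → AUC (Ile) — missense.
Codon 3: AUG (Met) → AUU (Ile) — missense.
Codon 4: CCC (Pro) → CCG (Pro) — synonymous.
Codon 5: GCU (Ala) → GCC (Ala) — synonymous.
Codon 6: CGC (Arg) → UGC (Cys) — missense.
Synonymous: 2 of 6.

2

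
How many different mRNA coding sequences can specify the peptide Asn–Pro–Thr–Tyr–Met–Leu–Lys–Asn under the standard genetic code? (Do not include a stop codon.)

1536

Asn: 2 codons.
Pro: 4 codons.
Thr: 4 codons.
Tyr: 2 codons.
Met: 1 codon.
Leu: 6 codons.
Lys: 2 codons.
Asn: 2 codons.
2 × 4 × 4 × 2 × 1 × 6 × 2 × 2 = 1536.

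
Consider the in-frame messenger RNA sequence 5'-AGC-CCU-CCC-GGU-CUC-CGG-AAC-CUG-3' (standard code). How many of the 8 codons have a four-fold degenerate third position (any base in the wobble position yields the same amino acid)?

6

Codon 1 AGC (Ser): third position 2-fold.
Codon 2 CCU (Pro): third position 4-fold.
Codon 3 CCC (Pro): third position 4-fold.
Codon 4 GGU (Gly): third position 4-fold.
Codon 5 CUC (Leu): third position 4-fold.
Codon 6 CGG (Arg): third position 4-fold.
Codon 7 AAC (Asn): third position 2-fold.
Codon 8 CUG (Leu): third position 4-fold.
Four-fold degenerate third positions: 6.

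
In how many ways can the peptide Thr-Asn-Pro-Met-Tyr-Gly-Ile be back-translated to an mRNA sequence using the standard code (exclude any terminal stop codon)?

768

Thr: 4 codons.
Asn: 2 codons.
Pro: 4 codons.
Met: 1 codon.
Tyr: 2 codons.
Gly: 4 codons.
Ile: 3 codons.
4 × 2 × 4 × 1 × 2 × 4 × 3 = 768.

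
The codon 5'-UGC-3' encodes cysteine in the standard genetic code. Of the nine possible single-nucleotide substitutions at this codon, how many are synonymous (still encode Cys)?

1

Position 1: none → 0 synonymous.
Position 2: none → 0 synonymous.
Position 3: UGU → 1 synonymous.
Total: 0 + 0 + 1 = 1.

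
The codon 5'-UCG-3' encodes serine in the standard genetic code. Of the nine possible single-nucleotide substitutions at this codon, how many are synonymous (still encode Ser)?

Position 1: none → 0 synonymous.
Position 2: none → 0 synonymous.
Position 3: UCU, UCC, UCA → 3 synonymous.
Total: 0 + 0 + 3 = 3.

3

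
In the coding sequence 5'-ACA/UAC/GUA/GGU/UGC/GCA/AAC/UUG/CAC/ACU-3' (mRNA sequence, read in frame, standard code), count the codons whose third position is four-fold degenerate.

5

Codon 1 ACA (Thr): third position 4-fold.
Codon 2 UAC (Tyr): third position 2-fold.
Codon 3 GUA (Val): third position 4-fold.
Codon 4 GGU (Gly): third position 4-fold.
Codon 5 UGC (Cys): third position 2-fold.
Codon 6 GCA (Ala): third position 4-fold.
Codon 7 AAC (Asn): third position 2-fold.
Codon 8 UUG (Leu): third position 2-fold.
Codon 9 CAC (His): third position 2-fold.
Codon 10 ACU (Thr): third position 4-fold.
Four-fold degenerate third positions: 5.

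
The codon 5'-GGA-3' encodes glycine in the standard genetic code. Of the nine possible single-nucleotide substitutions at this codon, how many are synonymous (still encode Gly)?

3

Position 1: none → 0 synonymous.
Position 2: none → 0 synonymous.
Position 3: GGU, GGC, GGG → 3 synonymous.
Total: 0 + 0 + 3 = 3.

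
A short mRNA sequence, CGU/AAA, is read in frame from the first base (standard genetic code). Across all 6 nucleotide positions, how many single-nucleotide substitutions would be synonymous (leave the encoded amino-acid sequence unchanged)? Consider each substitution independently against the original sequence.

Codon 1 (CGU, Arg): 3 synonymous substitutions.
Codon 2 (AAA, Lys): 1 synonymous substitution.
Total: 3 + 1 = 4.

4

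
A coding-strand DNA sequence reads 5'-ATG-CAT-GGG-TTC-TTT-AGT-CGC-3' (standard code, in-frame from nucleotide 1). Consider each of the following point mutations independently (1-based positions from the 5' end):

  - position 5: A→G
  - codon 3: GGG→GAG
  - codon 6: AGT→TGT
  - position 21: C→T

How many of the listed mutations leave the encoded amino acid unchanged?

1

Codon 2: CAT (His) → CGT (Arg) — missense.
Codon 3: GGG (Gly) → GAG (Glu) — missense.
Codon 6: AGT (Ser) → TGT (Cys) — missense.
Codon 7: CGC (Arg) → CGT (Arg) — synonymous.
Synonymous: 1 of 4.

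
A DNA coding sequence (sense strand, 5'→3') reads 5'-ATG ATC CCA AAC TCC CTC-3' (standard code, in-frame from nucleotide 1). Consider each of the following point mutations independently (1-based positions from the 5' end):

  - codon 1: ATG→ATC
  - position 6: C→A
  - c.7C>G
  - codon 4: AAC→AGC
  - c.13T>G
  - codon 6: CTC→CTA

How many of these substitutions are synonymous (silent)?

Codon 1: ATG (Met) → ATC (Ile) — missense.
Codon 2: ATC (Ile) → ATA (Ile) — synonymous.
Codon 3: CCA (Pro) → GCA (Ala) — missense.
Codon 4: AAC (Asn) → AGC (Ser) — missense.
Codon 5: TCC (Ser) → GCC (Ala) — missense.
Codon 6: CTC (Leu) → CTA (Leu) — synonymous.
Synonymous: 2 of 6.

2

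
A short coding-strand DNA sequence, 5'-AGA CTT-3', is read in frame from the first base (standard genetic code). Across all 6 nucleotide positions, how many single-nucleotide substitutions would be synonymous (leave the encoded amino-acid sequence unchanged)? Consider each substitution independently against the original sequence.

5

Codon 1 (AGA, Arg): 2 synonymous substitutions.
Codon 2 (CTT, Leu): 3 synonymous substitutions.
Total: 2 + 3 = 5.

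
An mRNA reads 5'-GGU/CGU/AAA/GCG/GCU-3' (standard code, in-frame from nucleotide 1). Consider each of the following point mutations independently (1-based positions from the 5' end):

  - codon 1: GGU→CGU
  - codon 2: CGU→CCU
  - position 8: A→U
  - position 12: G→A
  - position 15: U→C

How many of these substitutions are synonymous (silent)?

Codon 1: GGU (Gly) → CGU (Arg) — missense.
Codon 2: CGU (Arg) → CCU (Pro) — missense.
Codon 3: AAA (Lys) → AUA (Ile) — missense.
Codon 4: GCG (Ala) → GCA (Ala) — synonymous.
Codon 5: GCU (Ala) → GCC (Ala) — synonymous.
Synonymous: 2 of 5.

2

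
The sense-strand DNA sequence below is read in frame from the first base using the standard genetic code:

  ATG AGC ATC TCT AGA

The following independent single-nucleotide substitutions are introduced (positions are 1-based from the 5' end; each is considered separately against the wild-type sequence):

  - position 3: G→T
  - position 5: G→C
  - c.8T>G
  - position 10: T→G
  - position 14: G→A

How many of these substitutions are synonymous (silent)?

0

Codon 1: ATG (Met) → ATT (Ile) — missense.
Codon 2: AGC (Ser) → ACC (Thr) — missense.
Codon 3: ATC (Ile) → AGC (Ser) — missense.
Codon 4: TCT (Ser) → GCT (Ala) — missense.
Codon 5: AGA (Arg) → AAA (Lys) — missense.
Synonymous: 0 of 5.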